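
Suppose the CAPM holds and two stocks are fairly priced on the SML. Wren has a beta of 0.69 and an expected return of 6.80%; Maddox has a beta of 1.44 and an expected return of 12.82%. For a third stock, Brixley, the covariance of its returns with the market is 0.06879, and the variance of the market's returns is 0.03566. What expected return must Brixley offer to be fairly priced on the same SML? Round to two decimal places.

MRP = (12.82% − 6.80%) / (1.44 − 0.69) = 8.0267%
R_f = 6.80% − 0.69 × 8.0267% = 1.2616%
β_Brixley = Cov / Var(R_m) = 0.06879 / 0.03566 = 1.9291
E(R_Brixley) = R_f + β × MRP = 1.2616% + 1.9291 × 8.0267% = 16.75%

16.75%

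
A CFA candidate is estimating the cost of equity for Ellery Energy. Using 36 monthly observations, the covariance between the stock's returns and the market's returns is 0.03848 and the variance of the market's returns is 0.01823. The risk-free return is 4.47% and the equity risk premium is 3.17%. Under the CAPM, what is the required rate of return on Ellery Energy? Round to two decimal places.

β = Cov(R_i, R_m) / Var(R_m) = 0.03848 / 0.01823 = 2.1108
E(R) = R_f + β × MRP = 4.47% + 2.1108 × 3.17% = 11.16%

11.16%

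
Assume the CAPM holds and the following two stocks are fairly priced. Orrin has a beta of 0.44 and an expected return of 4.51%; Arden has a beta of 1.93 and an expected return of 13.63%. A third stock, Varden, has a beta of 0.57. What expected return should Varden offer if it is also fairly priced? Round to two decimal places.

MRP (SML slope) = (13.63% − 4.51%) / (1.93 − 0.44) = 9.12% / 1.49 = 6.1208%
R_f (intercept) = 4.51% − 0.44 × 6.1208% = 1.8168%
E(R_Varden) = R_f + β × MRP = 1.8168% + 0.57 × 6.1208% = 5.31%

5.31%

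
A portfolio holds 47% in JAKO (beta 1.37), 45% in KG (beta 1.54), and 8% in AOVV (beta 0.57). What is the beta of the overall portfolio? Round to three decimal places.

1.383

β_P = Σ w_i β_i = 0.47×1.37 + 0.45×1.54 + 0.08×0.57 = 1.3825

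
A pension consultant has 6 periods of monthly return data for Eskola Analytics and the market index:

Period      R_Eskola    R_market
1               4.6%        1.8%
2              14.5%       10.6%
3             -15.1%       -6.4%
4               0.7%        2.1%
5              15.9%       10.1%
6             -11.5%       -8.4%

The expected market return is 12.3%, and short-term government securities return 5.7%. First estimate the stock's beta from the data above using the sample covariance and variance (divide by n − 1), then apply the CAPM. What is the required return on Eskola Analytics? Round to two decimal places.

16.14%

Mean R_i = (4.6 + 14.5 − 15.1 + 0.7 + 15.9 − 11.5) / 6 = 1.5167%
Mean R_m = (1.8 + 10.6 − 6.4 + 2.1 + 10.1 − 8.4) / 6 = 1.6333%
Σ(R_i − R̄_i)(R_m − R̄_m) = 502.4167  ⇒  Cov = 502.4167 / 5 = 100.4833
Σ(R_m − R̄_m)² = 317.5333  ⇒  Var(R_m) = 317.5333 / 5 = 63.5067
β = Cov / Var(R_m) = 100.4833 / 63.5067 = 1.5822
MRP = 12.3% − 5.7% = 6.60%
E(R) = R_f + β × MRP = 5.7% + 1.5822 × 6.6% = 16.14%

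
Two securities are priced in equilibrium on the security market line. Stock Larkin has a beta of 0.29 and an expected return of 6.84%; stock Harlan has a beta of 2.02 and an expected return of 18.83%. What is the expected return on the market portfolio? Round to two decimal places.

Both satisfy E(R) = R_f + β·MRP, so the slope of the SML is
MRP = (18.83% − 6.84%) / (2.02 − 0.29) = 11.99% / 1.73 = 6.9306%
R_f = E(R_Larkin) − β_Larkin·MRP = 6.84% − 0.29 × 6.9306% = 4.8301%
E(R_m) = R_f + MRP = 4.8301% + 6.9306% = 11.76%

11.76%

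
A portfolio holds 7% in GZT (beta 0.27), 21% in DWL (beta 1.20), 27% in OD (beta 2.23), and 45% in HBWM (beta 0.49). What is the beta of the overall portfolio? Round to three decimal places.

1.094

β_P = Σ w_i β_i = 0.07×0.27 + 0.21×1.20 + 0.27×2.23 + 0.45×0.49 = 1.0935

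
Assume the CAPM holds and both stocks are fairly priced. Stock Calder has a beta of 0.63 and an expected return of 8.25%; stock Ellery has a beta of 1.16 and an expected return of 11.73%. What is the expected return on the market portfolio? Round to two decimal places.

Both satisfy E(R) = R_f + β·MRP, so the slope of the SML is
MRP = (11.73% − 8.25%) / (1.16 − 0.63) = 3.48% / 0.53 = 6.5660%
R_f = E(R_Calder) − β_Calder·MRP = 8.25% − 0.63 × 6.5660% = 4.1134%
E(R_m) = R_f + MRP = 4.1134% + 6.5660% = 10.68%

10.68%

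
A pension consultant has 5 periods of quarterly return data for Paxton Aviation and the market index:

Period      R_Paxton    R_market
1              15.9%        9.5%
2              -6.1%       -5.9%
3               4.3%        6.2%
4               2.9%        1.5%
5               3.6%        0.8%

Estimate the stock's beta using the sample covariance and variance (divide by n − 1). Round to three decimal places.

1.248

Mean R_i = (15.9 − 6.1 + 4.3 + 2.9 + 3.6) / 5 = 4.1200%
Mean R_m = (9.5 − 5.9 + 6.2 + 1.5 + 0.8) / 5 = 2.4200%
Σ(R_i − R̄_i)(R_m − R̄_m) = 171.0780  ⇒  Cov = 171.0780 / 4 = 42.7695
Σ(R_m − R̄_m)² = 137.1080  ⇒  Var(R_m) = 137.1080 / 4 = 34.2770
β = Cov / Var(R_m) = 42.7695 / 34.2770 = 1.2478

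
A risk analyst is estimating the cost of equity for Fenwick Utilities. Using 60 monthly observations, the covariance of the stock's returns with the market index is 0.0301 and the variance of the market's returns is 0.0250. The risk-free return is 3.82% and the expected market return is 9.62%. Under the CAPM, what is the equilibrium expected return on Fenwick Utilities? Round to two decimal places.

10.80%

β = Cov(R_i, R_m) / Var(R_m) = 0.0301 / 0.0250 = 1.2040
MRP = 9.62% − 3.82% = 5.80%
E(R) = R_f + β × MRP = 3.82% + 1.2040 × 5.80% = 10.80%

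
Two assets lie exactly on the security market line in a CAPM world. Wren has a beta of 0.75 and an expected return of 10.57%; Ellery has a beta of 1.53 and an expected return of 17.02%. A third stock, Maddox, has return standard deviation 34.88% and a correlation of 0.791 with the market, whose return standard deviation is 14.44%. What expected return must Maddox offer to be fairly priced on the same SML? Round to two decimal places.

20.17%

MRP = (17.02% − 10.57%) / (1.53 − 0.75) = 8.2692%
R_f = 10.57% − 0.75 × 8.2692% = 4.3681%
β_Maddox = ρ·σ_i/σ_m = 0.791 × 34.88 / 14.44 = 1.9107
E(R_Maddox) = R_f + β × MRP = 4.3681% + 1.9107 × 8.2692% = 20.17%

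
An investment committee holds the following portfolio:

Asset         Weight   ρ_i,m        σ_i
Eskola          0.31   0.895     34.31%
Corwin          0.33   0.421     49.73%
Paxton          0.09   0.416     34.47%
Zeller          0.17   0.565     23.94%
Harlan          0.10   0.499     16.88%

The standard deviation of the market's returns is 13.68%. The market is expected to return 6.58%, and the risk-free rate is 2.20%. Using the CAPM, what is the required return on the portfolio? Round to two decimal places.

β_Eskola = 0.895 × 34.31% / 13.68% = 2.2447
β_Corwin = 0.421 × 49.73% / 13.68% = 1.5304
β_Paxton = 0.416 × 34.47% / 13.68% = 1.0482
β_Zeller = 0.565 × 23.94% / 13.68% = 0.9888
β_Harlan = 0.499 × 16.88% / 13.68% = 0.6157
β_P = Σ w_i β_i = 0.31×2.2447 + 0.33×1.5304 + 0.09×1.0482 + 0.17×0.9888 + 0.10×0.6157 = 1.5249
MRP = 6.58% − 2.20% = 4.38%
E(R_P) = R_f + β_P × MRP = 2.20% + 1.5249 × 4.38% = 8.88%

8.88%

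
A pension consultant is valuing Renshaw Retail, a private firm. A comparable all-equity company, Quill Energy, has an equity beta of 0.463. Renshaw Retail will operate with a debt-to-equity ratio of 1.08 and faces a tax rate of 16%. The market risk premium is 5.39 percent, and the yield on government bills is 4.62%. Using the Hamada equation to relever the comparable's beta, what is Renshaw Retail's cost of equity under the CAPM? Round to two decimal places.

9.38%

β_L = β_U × [1 + (1 − t)(D/E)] = 0.463 × [1 + (1 − 0.16) × 1.08]
    = 0.463 × [1 + 0.84 × 1.08] = 0.463 × 1.9072 = 0.8830
E(R) = R_f + β_L × MRP = 4.62% + 0.8830 × 5.39% = 9.38%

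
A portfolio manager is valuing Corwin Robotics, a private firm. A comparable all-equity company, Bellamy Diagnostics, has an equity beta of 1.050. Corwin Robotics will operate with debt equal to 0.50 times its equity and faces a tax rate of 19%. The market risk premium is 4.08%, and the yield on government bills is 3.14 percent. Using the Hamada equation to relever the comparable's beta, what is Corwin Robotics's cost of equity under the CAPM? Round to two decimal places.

β_L = β_U × [1 + (1 − t)(D/E)] = 1.050 × [1 + (1 − 0.19) × 0.50]
    = 1.050 × [1 + 0.81 × 0.50] = 1.050 × 1.4050 = 1.4753
E(R) = R_f + β_L × MRP = 3.14% + 1.4753 × 4.08% = 9.16%

9.16%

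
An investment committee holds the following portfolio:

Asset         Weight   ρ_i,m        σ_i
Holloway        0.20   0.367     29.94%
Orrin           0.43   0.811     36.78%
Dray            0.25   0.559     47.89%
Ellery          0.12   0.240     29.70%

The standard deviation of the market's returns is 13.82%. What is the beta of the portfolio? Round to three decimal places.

1.633

β_Holloway = 0.367 × 29.94% / 13.82% = 0.7951
β_Orrin = 0.811 × 36.78% / 13.82% = 2.1584
β_Dray = 0.559 × 47.89% / 13.82% = 1.9371
β_Ellery = 0.240 × 29.70% / 13.82% = 0.5158
β_P = Σ w_i β_i = 0.20×0.7951 + 0.43×2.1584 + 0.25×1.9371 + 0.12×0.5158 = 1.6333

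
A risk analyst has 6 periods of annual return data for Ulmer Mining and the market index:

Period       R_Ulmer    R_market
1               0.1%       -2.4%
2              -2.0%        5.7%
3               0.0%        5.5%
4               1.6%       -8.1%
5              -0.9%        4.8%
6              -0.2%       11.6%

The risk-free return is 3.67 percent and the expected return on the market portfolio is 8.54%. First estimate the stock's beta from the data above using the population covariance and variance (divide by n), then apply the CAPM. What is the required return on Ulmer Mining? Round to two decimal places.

Mean R_i = (0.1 − 2.0 + 0.0 + 1.6 − 0.9 − 0.2) / 6 = -0.2333%
Mean R_m = (-2.4 + 5.7 + 5.5 − 8.1 + 4.8 + 11.6) / 6 = 2.8500%
Σ(R_i − R̄_i)(R_m − R̄_m) = -27.2500  ⇒  Cov = -27.2500 / 6 = -4.5417
Σ(R_m − R̄_m)² = 242.9750  ⇒  Var(R_m) = 242.9750 / 6 = 40.4958
β = Cov / Var(R_m) = -4.5417 / 40.4958 = -0.1122
MRP = 8.54% − 3.67% = 4.87%
E(R) = R_f + β × MRP = 3.67% + -0.1122 × 4.87% = 3.12%

3.12%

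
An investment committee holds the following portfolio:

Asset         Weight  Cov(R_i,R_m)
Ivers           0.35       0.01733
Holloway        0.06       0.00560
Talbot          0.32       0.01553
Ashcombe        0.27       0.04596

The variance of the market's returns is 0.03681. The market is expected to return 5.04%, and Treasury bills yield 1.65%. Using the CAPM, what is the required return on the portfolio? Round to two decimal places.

3.84%

β_Ivers = 0.01733 / 0.03681 = 0.4708
β_Holloway = 0.00560 / 0.03681 = 0.1521
β_Talbot = 0.01553 / 0.03681 = 0.4219
β_Ashcombe = 0.04596 / 0.03681 = 1.2486
β_P = Σ w_i β_i = 0.35×0.4708 + 0.06×0.1521 + 0.32×0.4219 + 0.27×1.2486 = 0.6460
MRP = 5.04% − 1.65% = 3.39%
E(R_P) = R_f + β_P × MRP = 1.65% + 0.6460 × 3.39% = 3.84%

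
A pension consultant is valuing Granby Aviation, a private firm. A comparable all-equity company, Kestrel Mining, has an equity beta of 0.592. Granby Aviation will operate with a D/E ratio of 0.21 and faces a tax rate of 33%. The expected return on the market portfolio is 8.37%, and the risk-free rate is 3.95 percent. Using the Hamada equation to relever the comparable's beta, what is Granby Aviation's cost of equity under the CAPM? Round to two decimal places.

β_L = β_U × [1 + (1 − t)(D/E)] = 0.592 × [1 + (1 − 0.33) × 0.21]
    = 0.592 × [1 + 0.67 × 0.21] = 0.592 × 1.1407 = 0.6753
MRP = 8.37% − 3.95% = 4.42%
E(R) = R_f + β_L × MRP = 3.95% + 0.6753 × 4.42% = 6.93%

6.93%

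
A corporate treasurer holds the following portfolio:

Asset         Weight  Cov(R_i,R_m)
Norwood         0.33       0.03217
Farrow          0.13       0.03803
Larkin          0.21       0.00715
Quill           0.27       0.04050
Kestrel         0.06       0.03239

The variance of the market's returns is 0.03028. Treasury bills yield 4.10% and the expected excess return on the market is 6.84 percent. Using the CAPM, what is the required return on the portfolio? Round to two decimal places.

10.86%

β_Norwood = 0.03217 / 0.03028 = 1.0624
β_Farrow = 0.03803 / 0.03028 = 1.2559
β_Larkin = 0.00715 / 0.03028 = 0.2361
β_Quill = 0.04050 / 0.03028 = 1.3375
β_Kestrel = 0.03239 / 0.03028 = 1.0697
β_P = Σ w_i β_i = 0.33×1.0624 + 0.13×1.2559 + 0.21×0.2361 + 0.27×1.3375 + 0.06×1.0697 = 0.9887
E(R_P) = R_f + β_P × MRP = 4.10% + 0.9887 × 6.84% = 10.86%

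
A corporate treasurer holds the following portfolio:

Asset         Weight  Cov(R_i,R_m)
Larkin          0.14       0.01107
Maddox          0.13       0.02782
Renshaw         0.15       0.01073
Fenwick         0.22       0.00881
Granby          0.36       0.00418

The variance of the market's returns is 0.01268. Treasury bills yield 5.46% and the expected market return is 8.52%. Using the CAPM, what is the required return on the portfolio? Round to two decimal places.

β_Larkin = 0.01107 / 0.01268 = 0.8730
β_Maddox = 0.02782 / 0.01268 = 2.1940
β_Renshaw = 0.01073 / 0.01268 = 0.8462
β_Fenwick = 0.00881 / 0.01268 = 0.6948
β_Granby = 0.00418 / 0.01268 = 0.3297
β_P = Σ w_i β_i = 0.14×0.8730 + 0.13×2.1940 + 0.15×0.8462 + 0.22×0.6948 + 0.36×0.3297 = 0.8059
MRP = 8.52% − 5.46% = 3.06%
E(R_P) = R_f + β_P × MRP = 5.46% + 0.8059 × 3.06% = 7.93%

7.93%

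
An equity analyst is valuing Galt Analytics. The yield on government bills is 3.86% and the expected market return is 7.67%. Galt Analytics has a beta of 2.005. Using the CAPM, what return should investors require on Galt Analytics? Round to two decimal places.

11.50%

Market risk premium = E(R_m) − R_f = 7.67% − 3.86% = 3.81%
E(R) = R_f + β × MRP = 3.86% + 2.005 × 3.81% = 11.50%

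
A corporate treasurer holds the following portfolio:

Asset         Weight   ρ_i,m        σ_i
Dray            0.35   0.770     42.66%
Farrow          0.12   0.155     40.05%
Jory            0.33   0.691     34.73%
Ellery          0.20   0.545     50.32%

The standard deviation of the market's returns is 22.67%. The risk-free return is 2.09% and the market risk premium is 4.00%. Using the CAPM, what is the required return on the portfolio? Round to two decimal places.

6.62%

β_Dray = 0.770 × 42.66% / 22.67% = 1.4490
β_Farrow = 0.155 × 40.05% / 22.67% = 0.2738
β_Jory = 0.691 × 34.73% / 22.67% = 1.0586
β_Ellery = 0.545 × 50.32% / 22.67% = 1.2097
β_P = Σ w_i β_i = 0.35×1.4490 + 0.12×0.2738 + 0.33×1.0586 + 0.20×1.2097 = 1.1313
E(R_P) = R_f + β_P × MRP = 2.09% + 1.1313 × 4.00% = 6.62%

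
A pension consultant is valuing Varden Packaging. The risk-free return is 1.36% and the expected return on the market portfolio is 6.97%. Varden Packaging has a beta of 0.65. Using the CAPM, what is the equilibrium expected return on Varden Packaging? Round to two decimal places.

Market risk premium = E(R_m) − R_f = 6.97% − 1.36% = 5.61%
E(R) = R_f + β × MRP = 1.36% + 0.65 × 5.61% = 5.01%

5.01%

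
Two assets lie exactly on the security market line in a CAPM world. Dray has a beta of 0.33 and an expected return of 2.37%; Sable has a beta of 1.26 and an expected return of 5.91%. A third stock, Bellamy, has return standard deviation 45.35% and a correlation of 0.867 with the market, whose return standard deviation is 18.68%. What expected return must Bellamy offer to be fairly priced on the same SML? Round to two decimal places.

9.13%

MRP = (5.91% − 2.37%) / (1.26 − 0.33) = 3.8065%
R_f = 2.37% − 0.33 × 3.8065% = 1.1139%
β_Bellamy = ρ·σ_i/σ_m = 0.867 × 45.35 / 18.68 = 2.1048
E(R_Bellamy) = R_f + β × MRP = 1.1139% + 2.1048 × 3.8065% = 9.13%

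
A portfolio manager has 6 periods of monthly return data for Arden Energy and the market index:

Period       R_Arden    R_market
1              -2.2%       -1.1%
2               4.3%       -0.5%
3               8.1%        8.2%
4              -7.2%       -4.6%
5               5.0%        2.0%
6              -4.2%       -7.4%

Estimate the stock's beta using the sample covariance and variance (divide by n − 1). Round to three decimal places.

0.975

Mean R_i = (-2.2 + 4.3 + 8.1 − 7.2 + 5.0 − 4.2) / 6 = 0.6333%
Mean R_m = (-1.1 − 0.5 + 8.2 − 4.6 + 2.0 − 7.4) / 6 = -0.5667%
Σ(R_i − R̄_i)(R_m − R̄_m) = 143.0433  ⇒  Cov = 143.0433 / 5 = 28.6087
Σ(R_m − R̄_m)² = 146.6933  ⇒  Var(R_m) = 146.6933 / 5 = 29.3387
β = Cov / Var(R_m) = 28.6087 / 29.3387 = 0.9751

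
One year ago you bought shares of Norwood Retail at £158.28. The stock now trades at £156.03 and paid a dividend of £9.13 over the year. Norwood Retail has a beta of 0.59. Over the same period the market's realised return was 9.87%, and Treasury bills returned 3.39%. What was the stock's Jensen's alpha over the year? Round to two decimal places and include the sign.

Realised HPR = (P1 + D1 − P0) / P0 = (156.03 + 9.13 − 158.28) / 158.28 = 6.88 / 158.28 = 4.3467%
MRP = 9.87% − 3.39% = 6.48%
CAPM required = R_f + β·MRP = 3.39% + 0.59 × 6.48% = 7.2132%
α = realised − required = 4.3467% − 7.2132% = -2.87%

-2.87%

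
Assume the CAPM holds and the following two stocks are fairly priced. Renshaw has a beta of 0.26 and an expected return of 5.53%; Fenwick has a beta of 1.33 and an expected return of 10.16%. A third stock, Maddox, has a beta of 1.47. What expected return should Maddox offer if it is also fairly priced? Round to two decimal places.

MRP (SML slope) = (10.16% − 5.53%) / (1.33 − 0.26) = 4.63% / 1.07 = 4.3271%
R_f (intercept) = 5.53% − 0.26 × 4.3271% = 4.4050%
E(R_Maddox) = R_f + β × MRP = 4.4050% + 1.47 × 4.3271% = 10.77%

10.77%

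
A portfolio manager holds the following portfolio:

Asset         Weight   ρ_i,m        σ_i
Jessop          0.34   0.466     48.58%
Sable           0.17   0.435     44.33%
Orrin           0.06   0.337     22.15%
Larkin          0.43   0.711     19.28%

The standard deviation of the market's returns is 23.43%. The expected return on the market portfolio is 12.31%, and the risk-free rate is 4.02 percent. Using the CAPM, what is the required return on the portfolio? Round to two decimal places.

β_Jessop = 0.466 × 48.58% / 23.43% = 0.9662
β_Sable = 0.435 × 44.33% / 23.43% = 0.8230
β_Orrin = 0.337 × 22.15% / 23.43% = 0.3186
β_Larkin = 0.711 × 19.28% / 23.43% = 0.5851
β_P = Σ w_i β_i = 0.34×0.9662 + 0.17×0.8230 + 0.06×0.3186 + 0.43×0.5851 = 0.7391
MRP = 12.31% − 4.02% = 8.29%
E(R_P) = R_f + β_P × MRP = 4.02% + 0.7391 × 8.29% = 10.15%

10.15%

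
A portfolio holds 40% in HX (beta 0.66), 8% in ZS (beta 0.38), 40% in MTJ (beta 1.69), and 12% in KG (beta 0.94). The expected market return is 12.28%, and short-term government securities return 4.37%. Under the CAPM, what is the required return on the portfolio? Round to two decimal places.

12.94%

β_P = Σ w_i β_i = 0.40×0.66 + 0.08×0.38 + 0.40×1.69 + 0.12×0.94 = 1.0832
MRP = 12.28% − 4.37% = 7.91%
E(R_P) = R_f + β_P × MRP = 4.37% + 1.0832 × 7.91% = 12.94%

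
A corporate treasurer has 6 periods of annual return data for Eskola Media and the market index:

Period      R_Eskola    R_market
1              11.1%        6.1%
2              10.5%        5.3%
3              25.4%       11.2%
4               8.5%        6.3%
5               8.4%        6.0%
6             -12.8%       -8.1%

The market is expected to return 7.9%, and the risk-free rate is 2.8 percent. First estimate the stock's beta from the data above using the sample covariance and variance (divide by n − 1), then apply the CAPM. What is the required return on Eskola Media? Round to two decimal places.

12.10%

Mean R_i = (11.1 + 10.5 + 25.4 + 8.5 + 8.4 − 12.8) / 6 = 8.5167%
Mean R_m = (6.1 + 5.3 + 11.2 + 6.3 + 6.0 − 8.1) / 6 = 4.4667%
Σ(R_i − R̄_i)(R_m − R̄_m) = 387.2233  ⇒  Cov = 387.2233 / 5 = 77.4447
Σ(R_m − R̄_m)² = 212.3333  ⇒  Var(R_m) = 212.3333 / 5 = 42.4667
β = Cov / Var(R_m) = 77.4447 / 42.4667 = 1.8237
MRP = 7.9% − 2.8% = 5.10%
E(R) = R_f + β × MRP = 2.8% + 1.8237 × 5.1% = 12.10%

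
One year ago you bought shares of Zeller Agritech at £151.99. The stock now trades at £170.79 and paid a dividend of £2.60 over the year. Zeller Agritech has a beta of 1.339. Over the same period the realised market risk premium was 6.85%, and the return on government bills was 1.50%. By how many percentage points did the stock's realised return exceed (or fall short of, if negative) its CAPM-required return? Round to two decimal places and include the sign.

Realised HPR = (P1 + D1 − P0) / P0 = (170.79 + 2.60 − 151.99) / 151.99 = 21.40 / 151.99 = 14.0799%
CAPM required = R_f + β·MRP = 1.50% + 1.339 × 6.85% = 10.67215%
α = realised − required = 14.0799% − 10.67215% = +3.41%

+3.41%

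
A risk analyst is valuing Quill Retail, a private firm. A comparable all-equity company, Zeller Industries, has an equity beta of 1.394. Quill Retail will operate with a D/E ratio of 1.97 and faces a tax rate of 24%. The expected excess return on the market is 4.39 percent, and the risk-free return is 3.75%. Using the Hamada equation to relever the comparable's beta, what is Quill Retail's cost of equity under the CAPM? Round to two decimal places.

19.03%

β_L = β_U × [1 + (1 − t)(D/E)] = 1.394 × [1 + (1 − 0.24) × 1.97]
    = 1.394 × [1 + 0.76 × 1.97] = 1.394 × 2.4972 = 3.4811
E(R) = R_f + β_L × MRP = 3.75% + 3.4811 × 4.39% = 19.03%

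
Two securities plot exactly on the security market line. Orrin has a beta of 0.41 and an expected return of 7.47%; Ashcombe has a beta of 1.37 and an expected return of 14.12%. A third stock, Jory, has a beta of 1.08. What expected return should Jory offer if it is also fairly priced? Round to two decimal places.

12.11%

MRP (SML slope) = (14.12% − 7.47%) / (1.37 − 0.41) = 6.65% / 0.96 = 6.9271%
R_f (intercept) = 7.47% − 0.41 × 6.9271% = 4.6299%
E(R_Jory) = R_f + β × MRP = 4.6299% + 1.08 × 6.9271% = 12.11%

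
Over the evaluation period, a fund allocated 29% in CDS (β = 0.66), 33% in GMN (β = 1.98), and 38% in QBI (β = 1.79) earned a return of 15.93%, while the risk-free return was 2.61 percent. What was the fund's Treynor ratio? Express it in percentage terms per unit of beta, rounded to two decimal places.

β_P = 0.29×0.66 + 0.33×1.98 + 0.38×1.79 = 1.5250
Treynor = (R_P − R_f) / β_P = (15.93% − 2.61%) / 1.5250 = 13.32% / 1.5250 = 8.73%

8.73%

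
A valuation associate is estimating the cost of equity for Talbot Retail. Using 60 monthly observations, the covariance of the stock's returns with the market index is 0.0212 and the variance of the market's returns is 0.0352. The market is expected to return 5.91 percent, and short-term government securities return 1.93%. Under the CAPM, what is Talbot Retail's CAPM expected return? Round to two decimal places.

4.33%

β = Cov(R_i, R_m) / Var(R_m) = 0.0212 / 0.0352 = 0.6023
MRP = 5.91% − 1.93% = 3.98%
E(R) = R_f + β × MRP = 1.93% + 0.6023 × 3.98% = 4.33%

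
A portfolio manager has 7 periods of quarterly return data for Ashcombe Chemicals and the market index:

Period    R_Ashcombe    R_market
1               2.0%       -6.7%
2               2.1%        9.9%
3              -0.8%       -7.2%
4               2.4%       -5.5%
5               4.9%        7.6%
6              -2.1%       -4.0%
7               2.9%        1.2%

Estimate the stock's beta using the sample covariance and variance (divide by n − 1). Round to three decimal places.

Mean R_i = (2.0 + 2.1 − 0.8 + 2.4 + 4.9 − 2.1 + 2.9) / 7 = 1.6286%
Mean R_m = (-6.7 + 9.9 − 7.2 − 5.5 + 7.6 − 4.0 + 1.2) / 7 = -0.6714%
Σ(R_i − R̄_i)(R_m − R̄_m) = 56.7243  ⇒  Cov = 56.7243 / 6 = 9.4541
Σ(R_m − R̄_m)² = 297.0343  ⇒  Var(R_m) = 297.0343 / 6 = 49.5057
β = Cov / Var(R_m) = 9.4541 / 49.5057 = 0.1910

0.191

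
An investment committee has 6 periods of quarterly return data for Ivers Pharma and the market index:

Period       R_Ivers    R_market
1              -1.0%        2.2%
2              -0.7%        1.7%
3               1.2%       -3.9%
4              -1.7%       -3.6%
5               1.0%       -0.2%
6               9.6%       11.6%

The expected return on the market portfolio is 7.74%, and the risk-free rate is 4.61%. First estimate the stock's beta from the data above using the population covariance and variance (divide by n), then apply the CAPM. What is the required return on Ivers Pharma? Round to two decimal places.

Mean R_i = (-1.0 − 0.7 + 1.2 − 1.7 + 1.0 + 9.6) / 6 = 1.4000%
Mean R_m = (2.2 + 1.7 − 3.9 − 3.6 − 0.2 + 11.6) / 6 = 1.3000%
Σ(R_i − R̄_i)(R_m − R̄_m) = 98.2900  ⇒  Cov = 98.2900 / 6 = 16.3817
Σ(R_m − R̄_m)² = 160.3600  ⇒  Var(R_m) = 160.3600 / 6 = 26.7267
β = Cov / Var(R_m) = 16.3817 / 26.7267 = 0.6129
MRP = 7.74% − 4.61% = 3.13%
E(R) = R_f + β × MRP = 4.61% + 0.6129 × 3.13% = 6.53%

6.53%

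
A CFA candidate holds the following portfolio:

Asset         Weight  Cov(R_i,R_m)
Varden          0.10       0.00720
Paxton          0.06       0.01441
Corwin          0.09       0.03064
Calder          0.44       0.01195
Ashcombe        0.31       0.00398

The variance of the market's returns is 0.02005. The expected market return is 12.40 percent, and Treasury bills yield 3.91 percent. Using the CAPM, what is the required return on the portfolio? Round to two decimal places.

β_Varden = 0.00720 / 0.02005 = 0.3591
β_Paxton = 0.01441 / 0.02005 = 0.7187
β_Corwin = 0.03064 / 0.02005 = 1.5282
β_Calder = 0.01195 / 0.02005 = 0.5960
β_Ashcombe = 0.00398 / 0.02005 = 0.1985
β_P = Σ w_i β_i = 0.10×0.3591 + 0.06×0.7187 + 0.09×1.5282 + 0.44×0.5960 + 0.31×0.1985 = 0.5403
MRP = 12.40% − 3.91% = 8.49%
E(R_P) = R_f + β_P × MRP = 3.91% + 0.5403 × 8.49% = 8.50%

8.50%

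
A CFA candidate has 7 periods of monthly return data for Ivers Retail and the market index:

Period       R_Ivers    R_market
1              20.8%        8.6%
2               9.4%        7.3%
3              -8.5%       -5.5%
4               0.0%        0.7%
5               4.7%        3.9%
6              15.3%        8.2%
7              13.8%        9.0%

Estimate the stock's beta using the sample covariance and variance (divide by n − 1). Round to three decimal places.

Mean R_i = (20.8 + 9.4 − 8.5 + 0.0 + 4.7 + 15.3 + 13.8) / 7 = 7.9286%
Mean R_m = (8.6 + 7.3 − 5.5 + 0.7 + 3.9 + 8.2 + 9.0) / 7 = 4.6000%
Σ(R_i − R̄_i)(R_m − R̄_m) = 306.9400  ⇒  Cov = 306.9400 / 6 = 51.1567
Σ(R_m − R̄_m)² = 173.3200  ⇒  Var(R_m) = 173.3200 / 6 = 28.8867
β = Cov / Var(R_m) = 51.1567 / 28.8867 = 1.7709

1.771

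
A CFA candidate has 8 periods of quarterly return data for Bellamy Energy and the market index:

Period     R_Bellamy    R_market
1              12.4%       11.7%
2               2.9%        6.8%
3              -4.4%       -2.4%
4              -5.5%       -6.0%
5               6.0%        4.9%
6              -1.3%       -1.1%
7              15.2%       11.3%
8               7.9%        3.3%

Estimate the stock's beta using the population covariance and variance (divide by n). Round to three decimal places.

Mean R_i = (12.4 + 2.9 − 4.4 − 5.5 + 6.0 − 1.3 + 15.2 + 7.9) / 8 = 4.1500%
Mean R_m = (11.7 + 6.8 − 2.4 − 6.0 + 4.9 − 1.1 + 11.3 + 3.3) / 8 = 3.5625%
Σ(R_i − R̄_i)(R_m − R̄_m) = 318.7450  ⇒  Cov = 318.7450 / 8 = 39.8431
Σ(R_m − R̄_m)² = 287.1588  ⇒  Var(R_m) = 287.1588 / 8 = 35.8949
β = Cov / Var(R_m) = 39.8431 / 35.8949 = 1.1100

1.110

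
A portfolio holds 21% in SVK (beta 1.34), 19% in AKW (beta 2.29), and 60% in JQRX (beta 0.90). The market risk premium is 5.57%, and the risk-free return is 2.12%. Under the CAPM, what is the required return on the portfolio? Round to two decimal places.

β_P = Σ w_i β_i = 0.21×1.34 + 0.19×2.29 + 0.60×0.90 = 1.2565
E(R_P) = R_f + β_P × MRP = 2.12% + 1.2565 × 5.57% = 9.12%

9.12%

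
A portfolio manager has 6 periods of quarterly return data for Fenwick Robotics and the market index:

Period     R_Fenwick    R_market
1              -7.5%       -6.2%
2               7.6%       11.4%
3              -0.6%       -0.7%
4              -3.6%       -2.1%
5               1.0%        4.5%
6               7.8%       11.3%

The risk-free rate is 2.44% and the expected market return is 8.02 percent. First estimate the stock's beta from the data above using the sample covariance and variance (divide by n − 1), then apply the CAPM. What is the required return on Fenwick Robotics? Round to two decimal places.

Mean R_i = (-7.5 + 7.6 − 0.6 − 3.6 + 1.0 + 7.8) / 6 = 0.7833%
Mean R_m = (-6.2 + 11.4 − 0.7 − 2.1 + 4.5 + 11.3) / 6 = 3.0333%
Σ(R_i − R̄_i)(R_m − R̄_m) = 219.5033  ⇒  Cov = 219.5033 / 5 = 43.9007
Σ(R_m − R̄_m)² = 266.0333  ⇒  Var(R_m) = 266.0333 / 5 = 53.2067
β = Cov / Var(R_m) = 43.9007 / 53.2067 = 0.8251
MRP = 8.02% − 2.44% = 5.58%
E(R) = R_f + β × MRP = 2.44% + 0.8251 × 5.58% = 7.04%

7.04%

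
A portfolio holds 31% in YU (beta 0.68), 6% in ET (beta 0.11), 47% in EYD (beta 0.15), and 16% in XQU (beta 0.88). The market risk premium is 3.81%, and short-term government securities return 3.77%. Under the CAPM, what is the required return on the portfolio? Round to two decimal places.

β_P = Σ w_i β_i = 0.31×0.68 + 0.06×0.11 + 0.47×0.15 + 0.16×0.88 = 0.4287
E(R_P) = R_f + β_P × MRP = 3.77% + 0.4287 × 3.81% = 5.40%

5.40%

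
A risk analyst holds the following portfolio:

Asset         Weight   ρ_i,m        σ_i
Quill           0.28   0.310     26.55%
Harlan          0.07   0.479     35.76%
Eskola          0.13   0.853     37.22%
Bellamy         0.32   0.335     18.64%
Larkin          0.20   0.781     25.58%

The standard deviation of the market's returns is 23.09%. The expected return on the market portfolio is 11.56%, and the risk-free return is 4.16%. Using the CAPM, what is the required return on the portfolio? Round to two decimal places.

β_Quill = 0.310 × 26.55% / 23.09% = 0.3565
β_Harlan = 0.479 × 35.76% / 23.09% = 0.7418
β_Eskola = 0.853 × 37.22% / 23.09% = 1.3750
β_Bellamy = 0.335 × 18.64% / 23.09% = 0.2704
β_Larkin = 0.781 × 25.58% / 23.09% = 0.8652
β_P = Σ w_i β_i = 0.28×0.3565 + 0.07×0.7418 + 0.13×1.3750 + 0.32×0.2704 + 0.20×0.8652 = 0.5901
MRP = 11.56% − 4.16% = 7.40%
E(R_P) = R_f + β_P × MRP = 4.16% + 0.5901 × 7.40% = 8.53%

8.53%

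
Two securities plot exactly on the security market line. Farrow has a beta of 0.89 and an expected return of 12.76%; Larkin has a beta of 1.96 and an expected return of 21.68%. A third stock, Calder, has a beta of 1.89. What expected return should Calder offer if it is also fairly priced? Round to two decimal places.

MRP (SML slope) = (21.68% − 12.76%) / (1.96 − 0.89) = 8.92% / 1.07 = 8.3364%
R_f (intercept) = 12.76% − 0.89 × 8.3364% = 5.3406%
E(R_Calder) = R_f + β × MRP = 5.3406% + 1.89 × 8.3364% = 21.10%

21.10%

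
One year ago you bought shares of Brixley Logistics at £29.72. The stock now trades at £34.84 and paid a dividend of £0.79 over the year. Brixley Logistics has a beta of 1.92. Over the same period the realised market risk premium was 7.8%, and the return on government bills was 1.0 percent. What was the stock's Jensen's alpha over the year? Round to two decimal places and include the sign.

Realised HPR = (P1 + D1 − P0) / P0 = (34.84 + 0.79 − 29.72) / 29.72 = 5.91 / 29.72 = 19.8856%
CAPM required = R_f + β·MRP = 1.0% + 1.92 × 7.8% = 15.9760%
α = realised − required = 19.8856% − 15.9760% = +3.91%

+3.91%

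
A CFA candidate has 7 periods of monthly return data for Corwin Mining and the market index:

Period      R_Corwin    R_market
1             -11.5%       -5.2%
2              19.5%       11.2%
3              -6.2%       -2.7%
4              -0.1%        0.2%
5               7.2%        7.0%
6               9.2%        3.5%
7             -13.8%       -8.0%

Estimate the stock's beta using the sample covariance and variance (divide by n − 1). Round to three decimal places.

1.730

Mean R_i = (-11.5 + 19.5 − 6.2 − 0.1 + 7.2 + 9.2 − 13.8) / 7 = 0.6143%
Mean R_m = (-5.2 + 11.2 − 2.7 + 0.2 + 7.0 + 3.5 − 8.0) / 7 = 0.8571%
Σ(R_i − R̄_i)(R_m − R̄_m) = 484.2343  ⇒  Cov = 484.2343 / 6 = 80.7057
Σ(R_m − R̄_m)² = 279.9171  ⇒  Var(R_m) = 279.9171 / 6 = 46.6529
β = Cov / Var(R_m) = 80.7057 / 46.6529 = 1.7299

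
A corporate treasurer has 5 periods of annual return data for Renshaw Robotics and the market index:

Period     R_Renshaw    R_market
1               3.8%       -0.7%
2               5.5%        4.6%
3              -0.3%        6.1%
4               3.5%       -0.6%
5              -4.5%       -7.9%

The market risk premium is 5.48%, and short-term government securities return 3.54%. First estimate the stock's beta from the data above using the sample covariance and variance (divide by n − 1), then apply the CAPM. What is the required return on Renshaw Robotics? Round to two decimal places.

5.89%

Mean R_i = (3.8 + 5.5 − 0.3 + 3.5 − 4.5) / 5 = 1.6000%
Mean R_m = (-0.7 + 4.6 + 6.1 − 0.6 − 7.9) / 5 = 0.3000%
Σ(R_i − R̄_i)(R_m − R̄_m) = 51.8600  ⇒  Cov = 51.8600 / 4 = 12.9650
Σ(R_m − R̄_m)² = 121.1800  ⇒  Var(R_m) = 121.1800 / 4 = 30.2950
β = Cov / Var(R_m) = 12.9650 / 30.2950 = 0.4280
E(R) = R_f + β × MRP = 3.54% + 0.4280 × 5.48% = 5.89%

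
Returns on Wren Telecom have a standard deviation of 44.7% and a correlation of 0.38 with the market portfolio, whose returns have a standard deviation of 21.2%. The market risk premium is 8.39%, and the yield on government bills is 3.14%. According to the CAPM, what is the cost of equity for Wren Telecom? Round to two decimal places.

9.86%

β = ρ × σ_i / σ_m = 0.38 × 44.7% / 21.2% = 0.8012
E(R) = 3.14% + 0.8012 × 8.39% = 9.86%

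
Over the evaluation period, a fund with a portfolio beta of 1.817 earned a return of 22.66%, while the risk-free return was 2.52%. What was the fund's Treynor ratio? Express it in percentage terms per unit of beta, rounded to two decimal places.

11.08%

Treynor = (R_P − R_f) / β_P = (22.66% − 2.52%) / 1.8170 = 20.14% / 1.8170 = 11.08%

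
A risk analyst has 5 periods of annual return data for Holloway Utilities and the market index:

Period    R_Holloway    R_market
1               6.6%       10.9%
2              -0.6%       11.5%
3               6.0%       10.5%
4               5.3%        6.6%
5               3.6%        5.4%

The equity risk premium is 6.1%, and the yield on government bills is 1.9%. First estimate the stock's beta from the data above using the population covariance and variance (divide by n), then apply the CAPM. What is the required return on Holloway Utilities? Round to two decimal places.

Mean R_i = (6.6 − 0.6 + 6.0 + 5.3 + 3.6) / 5 = 4.1800%
Mean R_m = (10.9 + 11.5 + 10.5 + 6.6 + 5.4) / 5 = 8.9800%
Σ(R_i − R̄_i)(R_m − R̄_m) = -5.2220  ⇒  Cov = -5.2220 / 5 = -1.0444
Σ(R_m − R̄_m)² = 30.8280  ⇒  Var(R_m) = 30.8280 / 5 = 6.1656
β = Cov / Var(R_m) = -1.0444 / 6.1656 = -0.1694
E(R) = R_f + β × MRP = 1.9% + -0.1694 × 6.1% = 0.87%

0.87%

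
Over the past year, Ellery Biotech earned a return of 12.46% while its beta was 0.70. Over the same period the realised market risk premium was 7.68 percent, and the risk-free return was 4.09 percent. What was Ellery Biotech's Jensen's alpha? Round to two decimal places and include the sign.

CAPM benchmark = R_f + β(R_m − R_f) = 4.09% + 0.70 × 7.68% = 9.4660%
α = actual − benchmark = 12.46% − 9.4660% = +2.99%

+2.99%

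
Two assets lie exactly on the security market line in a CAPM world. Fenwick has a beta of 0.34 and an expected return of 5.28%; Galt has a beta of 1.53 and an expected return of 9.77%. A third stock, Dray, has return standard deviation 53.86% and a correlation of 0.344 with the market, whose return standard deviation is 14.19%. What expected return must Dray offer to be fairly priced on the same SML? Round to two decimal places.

8.92%

MRP = (9.77% − 5.28%) / (1.53 − 0.34) = 3.7731%
R_f = 5.28% − 0.34 × 3.7731% = 3.9971%
β_Dray = ρ·σ_i/σ_m = 0.344 × 53.86 / 14.19 = 1.3057
E(R_Dray) = R_f + β × MRP = 3.9971% + 1.3057 × 3.7731% = 8.92%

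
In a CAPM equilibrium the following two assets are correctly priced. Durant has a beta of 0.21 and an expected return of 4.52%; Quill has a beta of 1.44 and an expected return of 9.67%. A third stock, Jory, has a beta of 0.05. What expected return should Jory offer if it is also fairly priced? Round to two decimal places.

MRP (SML slope) = (9.67% − 4.52%) / (1.44 − 0.21) = 5.15% / 1.23 = 4.1870%
R_f (intercept) = 4.52% − 0.21 × 4.1870% = 3.6407%
E(R_Jory) = R_f + β × MRP = 3.6407% + 0.05 × 4.1870% = 3.85%

3.85%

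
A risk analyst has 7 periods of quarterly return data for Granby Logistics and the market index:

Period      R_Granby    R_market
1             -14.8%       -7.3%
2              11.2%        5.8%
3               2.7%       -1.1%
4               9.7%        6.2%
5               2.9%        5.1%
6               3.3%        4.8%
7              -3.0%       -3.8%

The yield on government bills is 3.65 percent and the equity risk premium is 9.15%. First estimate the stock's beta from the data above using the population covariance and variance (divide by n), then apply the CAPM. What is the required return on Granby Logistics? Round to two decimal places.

Mean R_i = (-14.8 + 11.2 + 2.7 + 9.7 + 2.9 + 3.3 − 3.0) / 7 = 1.7143%
Mean R_m = (-7.3 + 5.8 − 1.1 + 6.2 + 5.1 + 4.8 − 3.8) / 7 = 1.3857%
Σ(R_i − R̄_i)(R_m − R̄_m) = 255.5714  ⇒  Cov = 255.5714 / 7 = 36.5102
Σ(R_m − R̄_m)² = 176.6286  ⇒  Var(R_m) = 176.6286 / 7 = 25.2327
β = Cov / Var(R_m) = 36.5102 / 25.2327 = 1.4469
E(R) = R_f + β × MRP = 3.65% + 1.4469 × 9.15% = 16.89%

16.89%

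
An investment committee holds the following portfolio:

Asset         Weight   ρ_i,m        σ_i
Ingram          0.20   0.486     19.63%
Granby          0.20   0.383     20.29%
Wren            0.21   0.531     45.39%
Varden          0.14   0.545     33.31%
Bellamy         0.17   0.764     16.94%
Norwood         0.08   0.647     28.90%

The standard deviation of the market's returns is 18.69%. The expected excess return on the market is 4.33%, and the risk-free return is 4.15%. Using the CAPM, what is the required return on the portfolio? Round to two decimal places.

7.57%

β_Ingram = 0.486 × 19.63% / 18.69% = 0.5104
β_Granby = 0.383 × 20.29% / 18.69% = 0.4158
β_Wren = 0.531 × 45.39% / 18.69% = 1.2896
β_Varden = 0.545 × 33.31% / 18.69% = 0.9713
β_Bellamy = 0.764 × 16.94% / 18.69% = 0.6925
β_Norwood = 0.647 × 28.90% / 18.69% = 1.0004
β_P = Σ w_i β_i = 0.20×0.5104 + 0.20×0.4158 + 0.21×1.2896 + 0.14×0.9713 + 0.17×0.6925 + 0.08×1.0004 = 0.7898
E(R_P) = R_f + β_P × MRP = 4.15% + 0.7898 × 4.33% = 7.57%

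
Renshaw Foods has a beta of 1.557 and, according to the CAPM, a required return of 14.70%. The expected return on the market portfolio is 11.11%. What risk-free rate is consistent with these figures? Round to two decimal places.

E(R) = R_f + β(E(R_m) − R_f) = R_f(1 − β) + β·E(R_m)
14.70% = R_f × (1 − 1.557) + 1.557 × 11.11%
14.70% = R_f × -0.557 + 17.29827%
R_f = (14.70% − 17.29827%) / -0.557 = 4.66%

4.66%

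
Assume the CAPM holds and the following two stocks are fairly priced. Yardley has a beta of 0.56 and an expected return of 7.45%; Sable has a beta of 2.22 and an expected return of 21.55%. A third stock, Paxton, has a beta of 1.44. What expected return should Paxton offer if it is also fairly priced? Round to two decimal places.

14.92%

MRP (SML slope) = (21.55% − 7.45%) / (2.22 − 0.56) = 14.10% / 1.66 = 8.4940%
R_f (intercept) = 7.45% − 0.56 × 8.4940% = 2.6934%
E(R_Paxton) = R_f + β × MRP = 2.6934% + 1.44 × 8.4940% = 14.92%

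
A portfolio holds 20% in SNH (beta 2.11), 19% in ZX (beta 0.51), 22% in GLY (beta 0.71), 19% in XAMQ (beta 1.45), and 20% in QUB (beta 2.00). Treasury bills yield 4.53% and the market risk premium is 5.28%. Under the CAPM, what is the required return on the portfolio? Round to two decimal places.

11.66%

β_P = Σ w_i β_i = 0.20×2.11 + 0.19×0.51 + 0.22×0.71 + 0.19×1.45 + 0.20×2.00 = 1.3506
E(R_P) = R_f + β_P × MRP = 4.53% + 1.3506 × 5.28% = 11.66%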